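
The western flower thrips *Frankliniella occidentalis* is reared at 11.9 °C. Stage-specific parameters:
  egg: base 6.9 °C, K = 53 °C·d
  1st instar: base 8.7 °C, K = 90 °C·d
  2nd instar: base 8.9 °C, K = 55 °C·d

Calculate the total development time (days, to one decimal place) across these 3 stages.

57.1 days

egg: 53 / (11.9 − 6.9) = 53 / 5.0 = 10.600 d.
1st instar: 90 / (11.9 − 8.7) = 90 / 3.2 = 28.125 d.
2nd instar: 55 / (11.9 − 8.9) = 55 / 3.0 = 18.333 d.
Sum = 57.058 ≈ 57.1 days.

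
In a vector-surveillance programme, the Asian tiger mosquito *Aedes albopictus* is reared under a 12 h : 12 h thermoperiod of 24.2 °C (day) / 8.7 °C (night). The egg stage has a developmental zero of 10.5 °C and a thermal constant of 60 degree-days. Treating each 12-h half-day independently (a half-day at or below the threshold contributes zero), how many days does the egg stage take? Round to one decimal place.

Day half: max(0, 24.2 − 10.5) × 0.5 = 13.7 × 0.5 = 6.85 DD.
Night half: max(0, 8.7 − 10.5) × 0.5 = 0.0 × 0.5 = 0.00 DD.
Per 24 h: 6.85 DD/day.
Duration = 60 / 6.85 = 8.759 ≈ 8.8 days.

8.8 days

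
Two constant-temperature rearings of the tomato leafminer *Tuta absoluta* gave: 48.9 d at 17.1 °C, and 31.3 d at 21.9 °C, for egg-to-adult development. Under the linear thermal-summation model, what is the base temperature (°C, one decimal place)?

8.6 °C

Equal thermal constants: D₁(T₁ − T_b) = D₂(T₂ − T_b).
48.9·(17.1 − T_b) = 31.3·(21.9 − T_b)
T_b = (48.9·17.1 − 31.3·21.9) / (48.9 − 31.3) = 150.72 / 17.6 = 8.564 °C ≈ 8.6 °C.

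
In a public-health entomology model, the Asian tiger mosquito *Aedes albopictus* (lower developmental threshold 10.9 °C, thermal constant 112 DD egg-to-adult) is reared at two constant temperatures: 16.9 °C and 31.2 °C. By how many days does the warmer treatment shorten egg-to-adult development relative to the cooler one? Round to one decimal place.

At 16.9 °C: 112 / (16.9 − 10.9) = 112 / 6.0 = 18.667 d.
At 31.2 °C: 112 / (31.2 − 10.9) = 112 / 20.3 = 5.517 d.
Difference = |18.667 − 5.517| = 13.149 ≈ 13.1 days.

13.1 days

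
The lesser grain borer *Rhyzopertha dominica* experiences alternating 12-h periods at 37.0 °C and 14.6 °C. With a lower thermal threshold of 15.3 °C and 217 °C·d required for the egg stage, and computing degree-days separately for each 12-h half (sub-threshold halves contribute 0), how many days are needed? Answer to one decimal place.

Day half: max(0, 37.0 − 15.3) × 0.5 = 21.7 × 0.5 = 10.85 DD.
Night half: max(0, 14.6 − 15.3) × 0.5 = 0.0 × 0.5 = 0.00 DD.
Per 24 h: 10.85 DD/day.
Duration = 217 / 10.85 = 20.000 ≈ 20.0 days.

20.0 days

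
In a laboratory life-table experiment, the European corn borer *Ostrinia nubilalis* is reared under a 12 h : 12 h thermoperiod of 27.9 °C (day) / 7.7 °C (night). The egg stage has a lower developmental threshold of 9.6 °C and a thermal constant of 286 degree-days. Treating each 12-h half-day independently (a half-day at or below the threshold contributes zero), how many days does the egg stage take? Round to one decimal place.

Day half: max(0, 27.9 − 9.6) × 0.5 = 18.3 × 0.5 = 9.15 DD.
Night half: max(0, 7.7 − 9.6) × 0.5 = 0.0 × 0.5 = 0.00 DD.
Per 24 h: 9.15 DD/day.
Duration = 286 / 9.15 = 31.257 ≈ 31.3 days.

31.3 days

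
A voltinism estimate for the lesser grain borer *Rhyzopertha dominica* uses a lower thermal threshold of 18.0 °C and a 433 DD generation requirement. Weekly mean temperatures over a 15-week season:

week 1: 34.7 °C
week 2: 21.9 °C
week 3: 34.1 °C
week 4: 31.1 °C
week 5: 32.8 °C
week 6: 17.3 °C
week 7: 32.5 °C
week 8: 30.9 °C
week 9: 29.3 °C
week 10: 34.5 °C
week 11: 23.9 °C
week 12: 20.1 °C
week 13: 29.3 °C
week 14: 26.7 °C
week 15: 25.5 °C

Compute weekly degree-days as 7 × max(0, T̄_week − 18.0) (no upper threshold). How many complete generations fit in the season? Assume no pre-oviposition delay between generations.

Weekly DD (7 × max(0, T̄ − 18.0)): 116.9, 27.3, 112.7, 91.7, 103.6, 0.0, 101.5, 90.3, 79.1, 115.5, 41.3, 14.7, 79.1, 60.9, 52.5.
Season total = 1087.1 DD.
Complete generations = ⌊1087.1 / 433⌋ = 2.

2 generations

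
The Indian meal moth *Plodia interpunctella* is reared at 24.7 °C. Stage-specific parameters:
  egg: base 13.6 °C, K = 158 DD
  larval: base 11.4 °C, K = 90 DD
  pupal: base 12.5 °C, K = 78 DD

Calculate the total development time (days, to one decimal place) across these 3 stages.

egg: 158 / (24.7 − 13.6) = 158 / 11.1 = 14.234 d.
larval: 90 / (24.7 − 11.4) = 90 / 13.3 = 6.767 d.
pupal: 78 / (24.7 − 12.5) = 78 / 12.2 = 6.393 d.
Sum = 27.395 ≈ 27.4 days.

27.4 days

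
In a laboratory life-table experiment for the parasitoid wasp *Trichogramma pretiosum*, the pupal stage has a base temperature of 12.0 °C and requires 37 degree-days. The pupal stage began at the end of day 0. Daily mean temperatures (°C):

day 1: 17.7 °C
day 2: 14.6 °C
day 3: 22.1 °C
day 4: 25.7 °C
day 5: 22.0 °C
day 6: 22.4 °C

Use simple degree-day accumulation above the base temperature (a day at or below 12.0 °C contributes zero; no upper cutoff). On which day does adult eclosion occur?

Daily DD above 12.0 °C: 5.7, 2.6, 10.1, 13.7, 10.0, 10.4.
Cumulative: 5.7, 8.3, 18.4, 32.1, 42.1, 52.5.
The total first reaches 37 DD on day 5.

day 5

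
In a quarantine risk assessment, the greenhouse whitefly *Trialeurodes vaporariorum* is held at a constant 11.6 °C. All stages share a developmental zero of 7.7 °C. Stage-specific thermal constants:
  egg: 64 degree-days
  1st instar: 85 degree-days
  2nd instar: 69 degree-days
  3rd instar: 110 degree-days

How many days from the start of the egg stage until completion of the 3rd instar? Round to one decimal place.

Daily accumulation at 11.6 °C = 11.6 − 7.7 = 3.9 DD/day.
Total K = 64 + 85 + 69 + 110 = 328 DD.
Total duration = 328 / 3.9 = 84.103 ≈ 84.1 days.

84.1 days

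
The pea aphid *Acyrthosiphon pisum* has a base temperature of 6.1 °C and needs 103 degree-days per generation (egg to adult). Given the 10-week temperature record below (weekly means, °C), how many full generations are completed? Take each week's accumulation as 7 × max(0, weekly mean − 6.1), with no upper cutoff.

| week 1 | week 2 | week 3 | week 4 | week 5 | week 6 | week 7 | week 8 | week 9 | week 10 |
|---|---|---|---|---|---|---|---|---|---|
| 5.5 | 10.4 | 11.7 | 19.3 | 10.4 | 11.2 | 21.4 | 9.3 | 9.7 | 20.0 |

Weekly DD (7 × max(0, T̄ − 6.1)): 0.0, 30.1, 39.2, 92.4, 30.1, 35.7, 107.1, 22.4, 25.2, 97.3.
Season total = 479.5 DD.
Complete generations = ⌊479.5 / 103⌋ = 4.

4 generations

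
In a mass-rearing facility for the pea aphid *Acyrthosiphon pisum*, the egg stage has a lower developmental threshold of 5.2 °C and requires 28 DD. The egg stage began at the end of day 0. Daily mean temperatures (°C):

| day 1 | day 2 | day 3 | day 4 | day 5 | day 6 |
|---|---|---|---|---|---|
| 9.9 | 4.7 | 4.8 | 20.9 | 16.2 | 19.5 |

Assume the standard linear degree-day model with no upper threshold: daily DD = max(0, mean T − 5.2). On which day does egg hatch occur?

Daily DD above 5.2 °C: 4.7, 0.0, 0.0, 15.7, 11.0, 14.3.
Cumulative: 4.7, 4.7, 4.7, 20.4, 31.4, 45.7.
The total first reaches 28 DD on day 5.

day 5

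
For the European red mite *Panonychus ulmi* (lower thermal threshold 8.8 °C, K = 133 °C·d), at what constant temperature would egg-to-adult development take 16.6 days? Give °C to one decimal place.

Required daily accumulation = 133 / 16.6 = 8.012 DD/day.
T = T_base + 8.012 = 8.8 + 8.012 = 16.812 ≈ 16.8 °C.

16.8 °C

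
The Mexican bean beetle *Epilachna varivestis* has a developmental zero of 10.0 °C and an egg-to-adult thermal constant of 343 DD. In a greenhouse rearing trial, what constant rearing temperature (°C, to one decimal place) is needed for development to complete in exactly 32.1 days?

20.7 °C

Required daily accumulation = 343 / 32.1 = 10.685 DD/day.
T = T_base + 10.685 = 10.0 + 10.685 = 20.685 ≈ 20.7 °C.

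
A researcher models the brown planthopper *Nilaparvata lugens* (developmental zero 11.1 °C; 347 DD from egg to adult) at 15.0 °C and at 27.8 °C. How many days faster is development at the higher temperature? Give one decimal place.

68.2 days

At 15.0 °C: 347 / (15.0 − 11.1) = 347 / 3.9 = 88.974 d.
At 27.8 °C: 347 / (27.8 − 11.1) = 347 / 16.7 = 20.778 d.
Difference = |88.974 − 20.778| = 68.196 ≈ 68.2 days.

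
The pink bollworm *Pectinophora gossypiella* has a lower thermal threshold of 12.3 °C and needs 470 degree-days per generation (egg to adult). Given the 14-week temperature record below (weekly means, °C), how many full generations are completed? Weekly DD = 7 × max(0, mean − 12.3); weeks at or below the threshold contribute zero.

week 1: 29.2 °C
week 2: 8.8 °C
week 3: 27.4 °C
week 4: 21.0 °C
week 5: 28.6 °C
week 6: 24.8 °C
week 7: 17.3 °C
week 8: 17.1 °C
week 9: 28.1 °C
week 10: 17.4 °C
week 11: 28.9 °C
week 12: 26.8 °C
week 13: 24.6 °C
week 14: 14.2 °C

Weekly DD (7 × max(0, T̄ − 12.3)): 118.3, 0.0, 105.7, 60.9, 114.1, 87.5, 35.0, 33.6, 110.6, 35.7, 116.2, 101.5, 86.1, 13.3.
Season total = 1018.5 DD.
Complete generations = ⌊1018.5 / 470⌋ = 2.

2 generations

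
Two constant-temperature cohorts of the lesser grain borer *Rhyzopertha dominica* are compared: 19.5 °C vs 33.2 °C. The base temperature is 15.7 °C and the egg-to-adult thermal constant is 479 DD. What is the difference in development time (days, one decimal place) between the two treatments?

At 19.5 °C: 479 / (19.5 − 15.7) = 479 / 3.8 = 126.053 d.
At 33.2 °C: 479 / (33.2 − 15.7) = 479 / 17.5 = 27.371 d.
Difference = |126.053 − 27.371| = 98.681 ≈ 98.7 days.

98.7 days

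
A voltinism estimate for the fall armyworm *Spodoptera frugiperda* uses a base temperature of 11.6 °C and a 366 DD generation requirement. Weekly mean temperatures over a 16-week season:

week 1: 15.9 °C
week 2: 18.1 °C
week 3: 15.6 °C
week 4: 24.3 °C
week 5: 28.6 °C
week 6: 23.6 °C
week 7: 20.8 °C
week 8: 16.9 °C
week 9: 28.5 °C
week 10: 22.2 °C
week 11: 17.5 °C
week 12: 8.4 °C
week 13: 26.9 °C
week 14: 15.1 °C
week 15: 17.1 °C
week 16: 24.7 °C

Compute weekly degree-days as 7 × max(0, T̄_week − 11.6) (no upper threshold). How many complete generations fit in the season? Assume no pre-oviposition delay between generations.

2 generations

Weekly DD (7 × max(0, T̄ − 11.6)): 30.1, 45.5, 28.0, 88.9, 119.0, 84.0, 64.4, 37.1, 118.3, 74.2, 41.3, 0.0, 107.1, 24.5, 38.5, 91.7.
Season total = 992.6 DD.
Complete generations = ⌊992.6 / 366⌋ = 2.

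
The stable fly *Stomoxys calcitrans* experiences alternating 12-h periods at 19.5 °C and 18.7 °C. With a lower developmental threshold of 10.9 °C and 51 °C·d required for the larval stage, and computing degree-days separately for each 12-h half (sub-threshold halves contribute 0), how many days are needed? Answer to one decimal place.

6.2 days

Day half: max(0, 19.5 − 10.9) × 0.5 = 8.6 × 0.5 = 4.30 DD.
Night half: max(0, 18.7 − 10.9) × 0.5 = 7.8 × 0.5 = 3.90 DD.
Per 24 h: 8.20 DD/day.
Duration = 51 / 8.20 = 6.220 ≈ 6.2 days.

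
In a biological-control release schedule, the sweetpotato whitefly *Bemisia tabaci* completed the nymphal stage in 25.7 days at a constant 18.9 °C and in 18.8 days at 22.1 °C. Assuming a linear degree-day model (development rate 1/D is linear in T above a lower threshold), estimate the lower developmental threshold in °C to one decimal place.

10.2 °C

Equal thermal constants: D₁(T₁ − T_b) = D₂(T₂ − T_b).
25.7·(18.9 − T_b) = 18.8·(22.1 − T_b)
T_b = (25.7·18.9 − 18.8·22.1) / (25.7 − 18.8) = 70.25 / 6.9 = 10.181 °C ≈ 10.2 °C.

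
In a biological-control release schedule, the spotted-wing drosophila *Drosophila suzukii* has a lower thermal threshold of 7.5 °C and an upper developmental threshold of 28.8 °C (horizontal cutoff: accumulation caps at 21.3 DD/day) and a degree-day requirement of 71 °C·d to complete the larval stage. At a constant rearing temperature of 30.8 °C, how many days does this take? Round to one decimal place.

3.3 days

Temperature 30.8 °C exceeds the upper threshold, so daily accumulation caps at 28.8 − 7.5 = 21.3 DD/day.
Duration = 71 / 21.3 = 3.333 ≈ 3.3 days.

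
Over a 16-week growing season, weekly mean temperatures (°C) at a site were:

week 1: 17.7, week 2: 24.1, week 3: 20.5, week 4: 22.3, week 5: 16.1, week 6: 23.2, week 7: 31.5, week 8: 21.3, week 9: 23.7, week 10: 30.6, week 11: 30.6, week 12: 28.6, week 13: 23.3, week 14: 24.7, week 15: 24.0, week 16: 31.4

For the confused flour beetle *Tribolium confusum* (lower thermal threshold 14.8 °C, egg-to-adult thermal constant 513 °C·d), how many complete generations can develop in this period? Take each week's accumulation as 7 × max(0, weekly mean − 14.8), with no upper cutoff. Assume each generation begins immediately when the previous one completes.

Weekly DD (7 × max(0, T̄ − 14.8)): 20.3, 65.1, 39.9, 52.5, 9.1, 58.8, 116.9, 45.5, 62.3, 110.6, 110.6, 96.6, 59.5, 69.3, 64.4, 116.2.
Season total = 1097.6 DD.
Complete generations = ⌊1097.6 / 513⌋ = 2.

2 generations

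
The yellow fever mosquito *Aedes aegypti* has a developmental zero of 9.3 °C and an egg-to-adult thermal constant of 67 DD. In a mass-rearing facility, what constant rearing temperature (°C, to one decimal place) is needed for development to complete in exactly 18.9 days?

12.8 °C

Required daily accumulation = 67 / 18.9 = 3.545 DD/day.
T = T_base + 3.545 = 9.3 + 3.545 = 12.845 ≈ 12.8 °C.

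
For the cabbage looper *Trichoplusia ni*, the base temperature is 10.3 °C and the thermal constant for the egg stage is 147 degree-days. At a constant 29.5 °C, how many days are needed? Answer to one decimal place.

Daily accumulation = 29.5 − 10.3 = 19.2 DD/day.
Duration = 147 / 19.2 = 7.656 ≈ 7.7 days.

7.7 days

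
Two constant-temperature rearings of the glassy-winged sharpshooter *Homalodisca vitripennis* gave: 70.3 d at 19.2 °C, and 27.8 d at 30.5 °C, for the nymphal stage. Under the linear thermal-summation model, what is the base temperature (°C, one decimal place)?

11.8 °C

Under the model K = D·(T − T_b), so D₁·(T₁ − T_b) = D₂·(T₂ − T_b).
70.3·(19.2 − T_b) = 27.8·(30.5 − T_b)
T_b = (70.3·19.2 − 27.8·30.5) / (70.3 − 27.8) = 501.86 / 42.5 = 11.808 °C ≈ 11.8 °C.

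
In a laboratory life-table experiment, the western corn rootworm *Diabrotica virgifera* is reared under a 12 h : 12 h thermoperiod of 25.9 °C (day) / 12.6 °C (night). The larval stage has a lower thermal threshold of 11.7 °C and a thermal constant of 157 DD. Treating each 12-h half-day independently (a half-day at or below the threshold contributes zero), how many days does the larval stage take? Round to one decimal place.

20.8 days

Day half: max(0, 25.9 − 11.7) × 0.5 = 14.2 × 0.5 = 7.10 DD.
Night half: max(0, 12.6 − 11.7) × 0.5 = 0.9 × 0.5 = 0.45 DD.
Per 24 h: 7.55 DD/day.
Duration = 157 / 7.55 = 20.795 ≈ 20.8 days.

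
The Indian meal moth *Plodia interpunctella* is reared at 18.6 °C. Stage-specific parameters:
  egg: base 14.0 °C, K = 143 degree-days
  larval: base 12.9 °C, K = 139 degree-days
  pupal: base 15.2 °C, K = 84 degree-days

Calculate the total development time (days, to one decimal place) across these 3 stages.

80.2 days

egg: 143 / (18.6 − 14.0) = 143 / 4.6 = 31.087 d.
larval: 139 / (18.6 − 12.9) = 139 / 5.7 = 24.386 d.
pupal: 84 / (18.6 − 15.2) = 84 / 3.4 = 24.706 d.
Sum = 80.179 ≈ 80.2 days.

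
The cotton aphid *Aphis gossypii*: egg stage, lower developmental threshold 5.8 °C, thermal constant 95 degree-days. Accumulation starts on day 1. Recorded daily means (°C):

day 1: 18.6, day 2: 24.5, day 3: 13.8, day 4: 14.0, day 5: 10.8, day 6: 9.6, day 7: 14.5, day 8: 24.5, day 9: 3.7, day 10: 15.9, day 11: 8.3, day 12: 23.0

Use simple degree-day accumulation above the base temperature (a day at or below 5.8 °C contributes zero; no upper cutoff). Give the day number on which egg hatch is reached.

day 11

Daily DD above 5.8 °C: 12.8, 18.7, 8.0, 8.2, 5.0, 3.8, 8.7, 18.7, 0.0, 10.1, 2.5, 17.2.
Cumulative: 12.8, 31.5, 39.5, 47.7, 52.7, 56.5, 65.2, 83.9, 83.9, 94.0, 96.5, 113.7.
The total first reaches 95 DD on day 11.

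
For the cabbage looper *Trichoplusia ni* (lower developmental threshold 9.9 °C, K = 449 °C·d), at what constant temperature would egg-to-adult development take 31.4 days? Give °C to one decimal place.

24.2 °C

Required daily accumulation = 449 / 31.4 = 14.299 DD/day.
T = T_base + 14.299 = 9.9 + 14.299 = 24.199 ≈ 24.2 °C.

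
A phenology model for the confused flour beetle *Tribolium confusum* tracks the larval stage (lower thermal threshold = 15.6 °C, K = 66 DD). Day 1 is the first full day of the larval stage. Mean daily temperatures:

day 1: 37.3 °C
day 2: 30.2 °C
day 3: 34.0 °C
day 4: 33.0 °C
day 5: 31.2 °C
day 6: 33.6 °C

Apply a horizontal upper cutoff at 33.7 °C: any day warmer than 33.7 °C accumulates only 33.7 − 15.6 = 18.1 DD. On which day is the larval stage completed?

day 4

Daily DD above 15.6 °C (capped at 18.1): 18.1, 14.6, 18.1, 17.4, 15.6, 18.0.
Cumulative: 18.1, 32.7, 50.8, 68.2, 83.8, 101.8.
The total first reaches 66 DD on day 4.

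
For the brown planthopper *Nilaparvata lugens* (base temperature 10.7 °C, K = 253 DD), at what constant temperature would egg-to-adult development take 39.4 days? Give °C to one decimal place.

Required daily accumulation = 253 / 39.4 = 6.421 DD/day.
T = T_base + 6.421 = 10.7 + 6.421 = 17.121 ≈ 17.1 °C.

17.1 °C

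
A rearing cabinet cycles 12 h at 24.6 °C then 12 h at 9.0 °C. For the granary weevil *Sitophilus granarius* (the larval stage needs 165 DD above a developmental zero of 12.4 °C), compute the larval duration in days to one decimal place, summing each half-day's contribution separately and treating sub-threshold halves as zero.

27.0 days

Day half: max(0, 24.6 − 12.4) × 0.5 = 12.2 × 0.5 = 6.10 DD.
Night half: max(0, 9.0 − 12.4) × 0.5 = 0.0 × 0.5 = 0.00 DD.
Per 24 h: 6.10 DD/day.
Duration = 165 / 6.10 = 27.049 ≈ 27.0 days.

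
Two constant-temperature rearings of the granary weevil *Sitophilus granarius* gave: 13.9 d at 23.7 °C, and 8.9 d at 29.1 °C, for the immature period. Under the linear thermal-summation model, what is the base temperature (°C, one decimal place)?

14.1 °C

Under the model K = D·(T − T_b), so D₁·(T₁ − T_b) = D₂·(T₂ − T_b).
13.9·(23.7 − T_b) = 8.9·(29.1 − T_b)
T_b = (13.9·23.7 − 8.9·29.1) / (13.9 − 8.9) = 70.44 / 5.0 = 14.088 °C ≈ 14.1 °C.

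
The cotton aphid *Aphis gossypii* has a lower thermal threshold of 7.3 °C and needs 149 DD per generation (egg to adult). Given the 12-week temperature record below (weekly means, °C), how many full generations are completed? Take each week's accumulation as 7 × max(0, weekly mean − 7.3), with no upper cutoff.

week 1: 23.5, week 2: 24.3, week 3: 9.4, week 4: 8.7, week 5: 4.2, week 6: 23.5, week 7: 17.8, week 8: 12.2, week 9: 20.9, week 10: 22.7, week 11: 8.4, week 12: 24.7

5 generations

Weekly DD (7 × max(0, T̄ − 7.3)): 113.4, 119.0, 14.7, 9.8, 0.0, 113.4, 73.5, 34.3, 95.2, 107.8, 7.7, 121.8.
Season total = 810.6 DD.
Complete generations = ⌊810.6 / 149⌋ = 5.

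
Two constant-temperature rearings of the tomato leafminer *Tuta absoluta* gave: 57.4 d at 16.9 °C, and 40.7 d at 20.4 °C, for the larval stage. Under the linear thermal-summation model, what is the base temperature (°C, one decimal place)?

8.4 °C

Linear rate model ⇒ the product D·(T − T_b) is constant across temperatures.
57.4·(16.9 − T_b) = 40.7·(20.4 − T_b)
T_b = (57.4·16.9 − 40.7·20.4) / (57.4 − 40.7) = 139.78 / 16.7 = 8.370 °C ≈ 8.4 °C.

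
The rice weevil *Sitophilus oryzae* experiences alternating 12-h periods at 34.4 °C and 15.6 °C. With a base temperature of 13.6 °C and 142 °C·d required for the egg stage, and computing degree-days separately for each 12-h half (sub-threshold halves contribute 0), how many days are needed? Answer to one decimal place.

12.5 days

Day half: max(0, 34.4 − 13.6) × 0.5 = 20.8 × 0.5 = 10.40 DD.
Night half: max(0, 15.6 − 13.6) × 0.5 = 2.0 × 0.5 = 1.00 DD.
Per 24 h: 11.40 DD/day.
Duration = 142 / 11.40 = 12.456 ≈ 12.5 days.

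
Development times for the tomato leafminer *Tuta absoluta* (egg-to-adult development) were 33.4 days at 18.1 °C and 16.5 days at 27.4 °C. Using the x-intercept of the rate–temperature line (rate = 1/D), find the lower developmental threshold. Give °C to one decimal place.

Equal thermal constants: D₁(T₁ − T_b) = D₂(T₂ − T_b).
33.4·(18.1 − T_b) = 16.5·(27.4 − T_b)
T_b = (33.4·18.1 − 16.5·27.4) / (33.4 − 16.5) = 152.44 / 16.9 = 9.020 °C ≈ 9.0 °C.

9.0 °C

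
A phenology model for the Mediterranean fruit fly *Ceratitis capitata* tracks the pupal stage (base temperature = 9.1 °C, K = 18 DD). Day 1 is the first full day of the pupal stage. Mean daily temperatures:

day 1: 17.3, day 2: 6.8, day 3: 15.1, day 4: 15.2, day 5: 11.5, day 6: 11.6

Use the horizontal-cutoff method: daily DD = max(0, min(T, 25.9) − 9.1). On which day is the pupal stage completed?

Daily DD above 9.1 °C (capped at 16.8): 8.2, 0.0, 6.0, 6.1, 2.4, 2.5.
Cumulative: 8.2, 8.2, 14.2, 20.3, 22.7, 25.2.
The total first reaches 18 DD on day 4.

day 4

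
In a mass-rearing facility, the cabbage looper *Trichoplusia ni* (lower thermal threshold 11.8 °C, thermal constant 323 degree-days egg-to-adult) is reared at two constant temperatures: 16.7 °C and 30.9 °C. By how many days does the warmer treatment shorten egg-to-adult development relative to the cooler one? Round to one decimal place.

At 16.7 °C: 323 / (16.7 − 11.8) = 323 / 4.9 = 65.918 d.
At 30.9 °C: 323 / (30.9 − 11.8) = 323 / 19.1 = 16.911 d.
Difference = |65.918 − 16.911| = 49.007 ≈ 49.0 days.

49.0 days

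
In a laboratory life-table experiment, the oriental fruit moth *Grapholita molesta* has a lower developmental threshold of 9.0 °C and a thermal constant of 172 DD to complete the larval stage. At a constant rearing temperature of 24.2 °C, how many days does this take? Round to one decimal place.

Daily accumulation = 24.2 − 9.0 = 15.2 DD/day.
Duration = 172 / 15.2 = 11.316 ≈ 11.3 days.

11.3 days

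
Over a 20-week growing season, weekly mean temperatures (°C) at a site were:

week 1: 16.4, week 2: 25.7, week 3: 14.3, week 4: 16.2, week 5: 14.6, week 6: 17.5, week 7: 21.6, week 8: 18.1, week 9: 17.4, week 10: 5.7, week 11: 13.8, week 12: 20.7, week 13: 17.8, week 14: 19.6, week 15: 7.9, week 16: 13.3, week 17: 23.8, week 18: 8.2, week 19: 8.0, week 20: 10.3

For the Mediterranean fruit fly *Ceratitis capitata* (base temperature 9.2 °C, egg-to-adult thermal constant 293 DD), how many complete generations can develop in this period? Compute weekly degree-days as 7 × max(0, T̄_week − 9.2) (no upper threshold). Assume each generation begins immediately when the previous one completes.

Weekly DD (7 × max(0, T̄ − 9.2)): 50.4, 115.5, 35.7, 49.0, 37.8, 58.1, 86.8, 62.3, 57.4, 0.0, 32.2, 80.5, 60.2, 72.8, 0.0, 28.7, 102.2, 0.0, 0.0, 7.7.
Season total = 937.3 DD.
Complete generations = ⌊937.3 / 293⌋ = 3.

3 generations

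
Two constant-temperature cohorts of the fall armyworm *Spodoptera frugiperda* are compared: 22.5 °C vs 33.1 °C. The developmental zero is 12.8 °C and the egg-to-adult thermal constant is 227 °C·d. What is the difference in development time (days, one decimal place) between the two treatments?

At 22.5 °C: 227 / (22.5 − 12.8) = 227 / 9.7 = 23.402 d.
At 33.1 °C: 227 / (33.1 − 12.8) = 227 / 20.3 = 11.182 d.
Difference = |23.402 − 11.182| = 12.220 ≈ 12.2 days.

12.2 days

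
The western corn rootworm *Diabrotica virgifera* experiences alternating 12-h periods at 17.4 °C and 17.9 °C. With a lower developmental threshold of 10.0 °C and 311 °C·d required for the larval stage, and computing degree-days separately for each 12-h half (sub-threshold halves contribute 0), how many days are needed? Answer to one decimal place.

Day half: max(0, 17.4 − 10.0) × 0.5 = 7.4 × 0.5 = 3.70 DD.
Night half: max(0, 17.9 − 10.0) × 0.5 = 7.9 × 0.5 = 3.95 DD.
Per 24 h: 7.65 DD/day.
Duration = 311 / 7.65 = 40.654 ≈ 40.7 days.

40.7 days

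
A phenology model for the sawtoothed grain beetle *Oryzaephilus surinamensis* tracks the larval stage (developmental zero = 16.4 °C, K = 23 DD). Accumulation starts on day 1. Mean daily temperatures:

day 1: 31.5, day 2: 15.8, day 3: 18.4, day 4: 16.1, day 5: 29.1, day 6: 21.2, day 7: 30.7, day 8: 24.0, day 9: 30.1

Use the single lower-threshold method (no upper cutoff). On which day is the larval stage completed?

Daily DD above 16.4 °C: 15.1, 0.0, 2.0, 0.0, 12.7, 4.8, 14.3, 7.6, 13.7.
Cumulative: 15.1, 15.1, 17.1, 17.1, 29.8, 34.6, 48.9, 56.5, 70.2.
The total first reaches 23 DD on day 5.

day 5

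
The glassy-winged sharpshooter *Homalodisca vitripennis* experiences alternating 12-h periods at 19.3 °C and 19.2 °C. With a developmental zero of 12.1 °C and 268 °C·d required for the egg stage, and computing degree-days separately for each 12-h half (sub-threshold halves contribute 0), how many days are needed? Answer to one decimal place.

Day half: max(0, 19.3 − 12.1) × 0.5 = 7.2 × 0.5 = 3.60 DD.
Night half: max(0, 19.2 − 12.1) × 0.5 = 7.1 × 0.5 = 3.55 DD.
Per 24 h: 7.15 DD/day.
Duration = 268 / 7.15 = 37.483 ≈ 37.5 days.

37.5 days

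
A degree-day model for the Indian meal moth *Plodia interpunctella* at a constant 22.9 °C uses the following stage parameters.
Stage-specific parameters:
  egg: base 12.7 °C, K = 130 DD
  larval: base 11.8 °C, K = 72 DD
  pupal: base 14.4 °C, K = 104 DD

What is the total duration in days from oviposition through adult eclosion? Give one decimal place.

31.5 days

egg: 130 / (22.9 − 12.7) = 130 / 10.2 = 12.745 d.
larval: 72 / (22.9 − 11.8) = 72 / 11.1 = 6.486 d.
pupal: 104 / (22.9 − 14.4) = 104 / 8.5 = 12.235 d.
Sum = 31.467 ≈ 31.5 days.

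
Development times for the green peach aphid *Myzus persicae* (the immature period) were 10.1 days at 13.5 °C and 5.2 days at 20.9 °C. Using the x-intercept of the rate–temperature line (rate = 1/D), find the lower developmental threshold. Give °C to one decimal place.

Under the model K = D·(T − T_b), so D₁·(T₁ − T_b) = D₂·(T₂ − T_b).
10.1·(13.5 − T_b) = 5.2·(20.9 − T_b)
T_b = (10.1·13.5 − 5.2·20.9) / (10.1 − 5.2) = 27.67 / 4.9 = 5.647 °C ≈ 5.6 °C.

5.6 °C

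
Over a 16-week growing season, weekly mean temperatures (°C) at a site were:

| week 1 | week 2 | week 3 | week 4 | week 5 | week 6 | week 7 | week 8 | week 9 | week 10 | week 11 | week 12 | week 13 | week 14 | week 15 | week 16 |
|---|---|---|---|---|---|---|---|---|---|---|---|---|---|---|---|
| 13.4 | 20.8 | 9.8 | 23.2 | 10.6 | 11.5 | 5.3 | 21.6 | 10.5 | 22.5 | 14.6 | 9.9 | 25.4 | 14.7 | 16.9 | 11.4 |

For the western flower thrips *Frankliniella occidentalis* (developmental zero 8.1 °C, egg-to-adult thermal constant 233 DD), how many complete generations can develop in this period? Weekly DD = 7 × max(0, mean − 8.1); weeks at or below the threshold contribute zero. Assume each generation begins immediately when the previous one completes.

3 generations

Weekly DD (7 × max(0, T̄ − 8.1)): 37.1, 88.9, 11.9, 105.7, 17.5, 23.8, 0.0, 94.5, 16.8, 100.8, 45.5, 12.6, 121.1, 46.2, 61.6, 23.1.
Season total = 807.1 DD.
Complete generations = ⌊807.1 / 233⌋ = 3.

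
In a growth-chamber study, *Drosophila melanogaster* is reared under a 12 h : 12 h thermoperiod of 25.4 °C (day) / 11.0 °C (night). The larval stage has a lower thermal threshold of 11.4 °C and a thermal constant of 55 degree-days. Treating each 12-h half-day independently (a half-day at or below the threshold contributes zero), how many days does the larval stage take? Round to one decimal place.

7.9 days

Day half: max(0, 25.4 − 11.4) × 0.5 = 14.0 × 0.5 = 7.00 DD.
Night half: max(0, 11.0 − 11.4) × 0.5 = 0.0 × 0.5 = 0.00 DD.
Per 24 h: 7.00 DD/day.
Duration = 55 / 7.00 = 7.857 ≈ 7.9 days.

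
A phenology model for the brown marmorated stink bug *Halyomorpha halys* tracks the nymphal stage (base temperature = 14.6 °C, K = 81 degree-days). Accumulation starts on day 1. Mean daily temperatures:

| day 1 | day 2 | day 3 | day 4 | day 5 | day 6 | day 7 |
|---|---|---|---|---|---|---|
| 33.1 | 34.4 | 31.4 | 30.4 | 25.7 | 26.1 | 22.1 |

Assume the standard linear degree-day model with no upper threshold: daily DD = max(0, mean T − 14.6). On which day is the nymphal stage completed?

Daily DD above 14.6 °C: 18.5, 19.8, 16.8, 15.8, 11.1, 11.5, 7.5.
Cumulative: 18.5, 38.3, 55.1, 70.9, 82.0, 93.5, 101.0.
The total first reaches 81 DD on day 5.

day 5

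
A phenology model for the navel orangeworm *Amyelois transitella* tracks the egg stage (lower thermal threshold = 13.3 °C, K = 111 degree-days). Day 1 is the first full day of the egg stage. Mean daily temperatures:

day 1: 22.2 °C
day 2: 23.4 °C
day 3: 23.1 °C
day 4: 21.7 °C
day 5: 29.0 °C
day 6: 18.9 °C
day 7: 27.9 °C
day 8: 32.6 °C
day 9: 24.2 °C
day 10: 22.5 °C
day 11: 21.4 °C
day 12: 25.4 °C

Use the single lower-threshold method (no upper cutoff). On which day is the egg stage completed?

Daily DD above 13.3 °C: 8.9, 10.1, 9.8, 8.4, 15.7, 5.6, 14.6, 19.3, 10.9, 9.2, 8.1, 12.1.
Cumulative: 8.9, 19.0, 28.8, 37.2, 52.9, 58.5, 73.1, 92.4, 103.3, 112.5, 120.6, 132.7.
The total first reaches 111 DD on day 10.

day 10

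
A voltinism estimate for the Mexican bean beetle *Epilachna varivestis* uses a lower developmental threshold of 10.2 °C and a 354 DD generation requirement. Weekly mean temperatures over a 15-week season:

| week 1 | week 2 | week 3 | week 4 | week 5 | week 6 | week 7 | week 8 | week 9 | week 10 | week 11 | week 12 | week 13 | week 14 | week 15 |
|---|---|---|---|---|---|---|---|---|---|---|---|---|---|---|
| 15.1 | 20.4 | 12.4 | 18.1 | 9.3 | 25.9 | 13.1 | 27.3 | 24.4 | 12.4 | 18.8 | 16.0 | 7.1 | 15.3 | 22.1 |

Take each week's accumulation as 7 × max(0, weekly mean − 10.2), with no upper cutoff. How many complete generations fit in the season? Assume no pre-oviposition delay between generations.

Weekly DD (7 × max(0, T̄ − 10.2)): 34.3, 71.4, 15.4, 55.3, 0.0, 109.9, 20.3, 119.7, 99.4, 15.4, 60.2, 40.6, 0.0, 35.7, 83.3.
Season total = 760.9 DD.
Complete generations = ⌊760.9 / 354⌋ = 2.

2 generations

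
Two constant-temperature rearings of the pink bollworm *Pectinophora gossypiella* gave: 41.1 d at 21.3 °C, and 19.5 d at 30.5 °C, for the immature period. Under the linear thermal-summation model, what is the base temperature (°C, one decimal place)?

13.0 °C

Under the model K = D·(T − T_b), so D₁·(T₁ − T_b) = D₂·(T₂ − T_b).
41.1·(21.3 − T_b) = 19.5·(30.5 − T_b)
T_b = (41.1·21.3 − 19.5·30.5) / (41.1 − 19.5) = 280.68 / 21.6 = 12.994 °C ≈ 13.0 °C.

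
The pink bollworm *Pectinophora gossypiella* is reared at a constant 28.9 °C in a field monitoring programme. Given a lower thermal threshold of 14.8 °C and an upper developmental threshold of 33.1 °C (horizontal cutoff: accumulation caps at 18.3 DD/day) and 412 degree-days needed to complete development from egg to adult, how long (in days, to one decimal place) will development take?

29.2 days

Daily accumulation = 28.9 − 14.8 = 14.1 DD/day.
Duration = 412 / 14.1 = 29.220 ≈ 29.2 days.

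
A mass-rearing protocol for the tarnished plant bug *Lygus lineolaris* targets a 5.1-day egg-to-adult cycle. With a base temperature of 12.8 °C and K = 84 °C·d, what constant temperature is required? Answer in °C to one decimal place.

29.3 °C

Required daily accumulation = 84 / 5.1 = 16.471 DD/day.
T = T_base + 16.471 = 12.8 + 16.471 = 29.271 ≈ 29.3 °C.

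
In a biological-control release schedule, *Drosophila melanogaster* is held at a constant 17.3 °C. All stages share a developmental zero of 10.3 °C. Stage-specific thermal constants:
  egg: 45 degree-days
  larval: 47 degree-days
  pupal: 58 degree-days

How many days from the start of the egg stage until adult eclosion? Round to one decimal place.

21.4 days

Daily accumulation at 17.3 °C = 17.3 − 10.3 = 7.0 DD/day.
Total K = 45 + 47 + 58 = 150 DD.
Total duration = 150 / 7.0 = 21.429 ≈ 21.4 days.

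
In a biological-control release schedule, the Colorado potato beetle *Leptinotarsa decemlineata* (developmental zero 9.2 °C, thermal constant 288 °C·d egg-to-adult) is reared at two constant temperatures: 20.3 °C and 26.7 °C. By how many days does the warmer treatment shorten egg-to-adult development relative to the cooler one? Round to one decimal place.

9.5 days

At 20.3 °C: 288 / (20.3 − 9.2) = 288 / 11.1 = 25.946 d.
At 26.7 °C: 288 / (26.7 − 9.2) = 288 / 17.5 = 16.457 d.
Difference = |25.946 − 16.457| = 9.489 ≈ 9.5 days.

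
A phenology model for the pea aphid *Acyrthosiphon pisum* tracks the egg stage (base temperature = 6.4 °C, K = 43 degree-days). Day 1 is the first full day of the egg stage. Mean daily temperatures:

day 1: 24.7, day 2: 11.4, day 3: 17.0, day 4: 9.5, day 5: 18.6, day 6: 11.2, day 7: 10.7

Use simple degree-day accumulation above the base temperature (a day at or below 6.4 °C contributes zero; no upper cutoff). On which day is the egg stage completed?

Daily DD above 6.4 °C: 18.3, 5.0, 10.6, 3.1, 12.2, 4.8, 4.3.
Cumulative: 18.3, 23.3, 33.9, 37.0, 49.2, 54.0, 58.3.
The total first reaches 43 DD on day 5.

day 5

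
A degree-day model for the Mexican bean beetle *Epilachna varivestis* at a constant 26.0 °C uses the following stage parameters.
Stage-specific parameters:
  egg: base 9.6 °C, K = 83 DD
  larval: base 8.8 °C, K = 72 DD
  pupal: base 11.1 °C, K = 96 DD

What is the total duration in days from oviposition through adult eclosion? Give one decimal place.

15.7 days

egg: 83 / (26.0 − 9.6) = 83 / 16.4 = 5.061 d.
larval: 72 / (26.0 − 8.8) = 72 / 17.2 = 4.186 d.
pupal: 96 / (26.0 − 11.1) = 96 / 14.9 = 6.443 d.
Sum = 15.690 ≈ 15.7 days.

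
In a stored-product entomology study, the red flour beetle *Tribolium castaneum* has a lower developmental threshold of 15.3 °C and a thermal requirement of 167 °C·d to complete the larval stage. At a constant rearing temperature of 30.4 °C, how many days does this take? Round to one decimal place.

11.1 days

Daily accumulation = 30.4 − 15.3 = 15.1 DD/day.
Duration = 167 / 15.1 = 11.060 ≈ 11.1 days.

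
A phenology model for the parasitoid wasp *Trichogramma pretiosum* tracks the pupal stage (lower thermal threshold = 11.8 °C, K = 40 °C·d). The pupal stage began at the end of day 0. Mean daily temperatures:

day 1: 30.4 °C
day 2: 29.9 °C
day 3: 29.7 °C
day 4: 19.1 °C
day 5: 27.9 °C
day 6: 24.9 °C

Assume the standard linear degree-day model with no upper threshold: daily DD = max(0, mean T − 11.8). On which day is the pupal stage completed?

day 3

Daily DD above 11.8 °C: 18.6, 18.1, 17.9, 7.3, 16.1, 13.1.
Cumulative: 18.6, 36.7, 54.6, 61.9, 78.0, 91.1.
The total first reaches 40 DD on day 3.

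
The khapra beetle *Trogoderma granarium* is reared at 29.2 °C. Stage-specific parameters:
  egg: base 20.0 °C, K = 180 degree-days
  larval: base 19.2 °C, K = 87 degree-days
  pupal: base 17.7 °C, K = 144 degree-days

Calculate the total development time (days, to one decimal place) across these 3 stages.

egg: 180 / (29.2 − 20.0) = 180 / 9.2 = 19.565 d.
larval: 87 / (29.2 − 19.2) = 87 / 10.0 = 8.700 d.
pupal: 144 / (29.2 − 17.7) = 144 / 11.5 = 12.522 d.
Sum = 40.787 ≈ 40.8 days.

40.8 days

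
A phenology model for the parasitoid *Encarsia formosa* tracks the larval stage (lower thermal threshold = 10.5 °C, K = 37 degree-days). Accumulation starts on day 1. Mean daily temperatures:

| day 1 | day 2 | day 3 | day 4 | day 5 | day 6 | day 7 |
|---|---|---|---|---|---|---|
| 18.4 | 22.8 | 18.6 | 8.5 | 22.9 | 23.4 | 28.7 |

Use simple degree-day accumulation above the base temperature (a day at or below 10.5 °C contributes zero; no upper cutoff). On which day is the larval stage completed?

Daily DD above 10.5 °C: 7.9, 12.3, 8.1, 0.0, 12.4, 12.9, 18.2.
Cumulative: 7.9, 20.2, 28.3, 28.3, 40.7, 53.6, 71.8.
The total first reaches 37 DD on day 5.

day 5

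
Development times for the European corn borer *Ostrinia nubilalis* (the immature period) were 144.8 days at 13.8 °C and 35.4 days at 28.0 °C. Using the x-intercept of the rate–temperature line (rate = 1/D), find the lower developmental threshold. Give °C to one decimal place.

Equal thermal constants: D₁(T₁ − T_b) = D₂(T₂ − T_b).
144.8·(13.8 − T_b) = 35.4·(28.0 − T_b)
T_b = (144.8·13.8 − 35.4·28.0) / (144.8 − 35.4) = 1007.04 / 109.4 = 9.205 °C ≈ 9.2 °C.

9.2 °C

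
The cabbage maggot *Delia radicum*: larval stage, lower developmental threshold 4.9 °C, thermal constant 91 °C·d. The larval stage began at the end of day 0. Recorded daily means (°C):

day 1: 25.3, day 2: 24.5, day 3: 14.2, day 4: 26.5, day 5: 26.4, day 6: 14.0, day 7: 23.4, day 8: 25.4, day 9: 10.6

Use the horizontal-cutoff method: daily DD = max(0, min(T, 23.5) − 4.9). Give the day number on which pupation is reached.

day 6

Daily DD above 4.9 °C (capped at 18.6): 18.6, 18.6, 9.3, 18.6, 18.6, 9.1, 18.5, 18.6, 5.7.
Cumulative: 18.6, 37.2, 46.5, 65.1, 83.7, 92.8, 111.3, 129.9, 135.6.
The total first reaches 91 DD on day 6.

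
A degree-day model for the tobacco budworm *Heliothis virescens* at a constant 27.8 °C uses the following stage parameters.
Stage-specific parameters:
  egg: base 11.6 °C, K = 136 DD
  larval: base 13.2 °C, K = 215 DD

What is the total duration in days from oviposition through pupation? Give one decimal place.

egg: 136 / (27.8 − 11.6) = 136 / 16.2 = 8.395 d.
larval: 215 / (27.8 − 13.2) = 215 / 14.6 = 14.726 d.
Sum = 23.121 ≈ 23.1 days.

23.1 days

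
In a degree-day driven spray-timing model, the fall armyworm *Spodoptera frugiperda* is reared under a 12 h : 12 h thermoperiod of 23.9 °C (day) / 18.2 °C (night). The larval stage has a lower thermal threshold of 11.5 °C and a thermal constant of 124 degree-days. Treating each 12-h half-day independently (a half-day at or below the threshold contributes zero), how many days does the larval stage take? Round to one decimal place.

Day half: max(0, 23.9 − 11.5) × 0.5 = 12.4 × 0.5 = 6.20 DD.
Night half: max(0, 18.2 − 11.5) × 0.5 = 6.7 × 0.5 = 3.35 DD.
Per 24 h: 9.55 DD/day.
Duration = 124 / 9.55 = 12.984 ≈ 13.0 days.

13.0 days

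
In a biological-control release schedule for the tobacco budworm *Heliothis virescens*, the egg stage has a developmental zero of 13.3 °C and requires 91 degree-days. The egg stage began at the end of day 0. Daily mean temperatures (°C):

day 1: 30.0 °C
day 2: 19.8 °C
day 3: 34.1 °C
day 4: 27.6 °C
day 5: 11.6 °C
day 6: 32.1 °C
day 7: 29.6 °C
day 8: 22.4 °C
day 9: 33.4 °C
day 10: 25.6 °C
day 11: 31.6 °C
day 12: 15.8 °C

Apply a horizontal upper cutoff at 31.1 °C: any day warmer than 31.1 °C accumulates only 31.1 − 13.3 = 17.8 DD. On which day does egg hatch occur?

Daily DD above 13.3 °C (capped at 17.8): 16.7, 6.5, 17.8, 14.3, 0.0, 17.8, 16.3, 9.1, 17.8, 12.3, 17.8, 2.5.
Cumulative: 16.7, 23.2, 41.0, 55.3, 55.3, 73.1, 89.4, 98.5, 116.3, 128.6, 146.4, 148.9.
The total first reaches 91 DD on day 8.

day 8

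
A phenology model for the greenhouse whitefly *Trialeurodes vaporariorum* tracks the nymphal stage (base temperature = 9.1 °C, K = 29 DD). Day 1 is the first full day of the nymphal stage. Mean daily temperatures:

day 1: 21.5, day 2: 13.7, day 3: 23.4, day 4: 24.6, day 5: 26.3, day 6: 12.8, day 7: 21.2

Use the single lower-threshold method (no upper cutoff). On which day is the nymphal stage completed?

day 3

Daily DD above 9.1 °C: 12.4, 4.6, 14.3, 15.5, 17.2, 3.7, 12.1.
Cumulative: 12.4, 17.0, 31.3, 46.8, 64.0, 67.7, 79.8.
The total first reaches 29 DD on day 3.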